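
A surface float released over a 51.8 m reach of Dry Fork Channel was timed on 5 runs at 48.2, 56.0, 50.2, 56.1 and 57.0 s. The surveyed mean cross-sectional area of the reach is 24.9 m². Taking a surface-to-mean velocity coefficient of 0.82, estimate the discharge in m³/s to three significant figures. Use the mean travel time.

19.8 m³/s

t̄ = (48.2 + 56.0 + 50.2 + 56.1 + 57.0) / 5 = 53.5 s
v_surface = L / t̄ = 51.8 / 53.5 = 0.9682 m/s
v_mean = 0.82 × 0.9682 = 0.7939 m/s
Q = A × v_mean = 24.9 × 0.7939 = 19.77 m³/s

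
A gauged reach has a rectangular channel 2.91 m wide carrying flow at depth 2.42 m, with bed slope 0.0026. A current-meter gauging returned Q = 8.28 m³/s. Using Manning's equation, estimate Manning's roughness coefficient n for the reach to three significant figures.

0.0407

A = b·y = 2.91 × 2.42 = 7.042 m²
P = b + 2y = 2.91 + 2×2.42 = 7.750 m
R = A/P = 7.042/7.750 = 0.9087 m
n = (1/Q)·A·R^(2/3)·S^(1/2) = (1/8.28) × 7.042 × 0.9381 × 0.05099 = 0.04069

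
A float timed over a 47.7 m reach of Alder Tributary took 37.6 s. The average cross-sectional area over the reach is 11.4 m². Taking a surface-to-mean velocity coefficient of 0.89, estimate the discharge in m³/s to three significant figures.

v_surface = L / t̄ = 47.7 / 37.6 = 1.269 m/s
v_mean = 0.89 × 1.269 = 1.129 m/s
Q = A × v_mean = 11.4 × 1.129 = 12.87 m³/s

12.9 m³/s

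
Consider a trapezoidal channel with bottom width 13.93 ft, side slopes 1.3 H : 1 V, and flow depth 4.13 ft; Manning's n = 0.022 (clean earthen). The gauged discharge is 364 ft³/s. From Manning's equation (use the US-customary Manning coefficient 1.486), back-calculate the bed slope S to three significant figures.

A = (b + z·y)·y = (13.93 + 1.3×4.13)×4.13 = 79.70 ft²
P = b + 2y√(1+z²) = 13.93 + 2×4.13×√(1+1.3²) = 27.48 ft
R = A/P = 79.70/27.48 = 2.901 ft
S = (Q·n / (1.486·A·R^(2/3)))² = (364×0.022 / (1.486×79.70×2.034))² = 0.001105

0.00110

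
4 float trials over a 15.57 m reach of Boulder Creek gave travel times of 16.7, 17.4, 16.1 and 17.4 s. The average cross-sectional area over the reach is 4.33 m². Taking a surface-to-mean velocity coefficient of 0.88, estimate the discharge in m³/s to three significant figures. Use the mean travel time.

t̄ = (16.7 + 17.4 + 16.1 + 17.4) / 4 = 16.9 s
v_surface = L / t̄ = 15.57 / 16.9 = 0.9213 m/s
v_mean = 0.88 × 0.9213 = 0.8107 m/s
Q = A × v_mean = 4.33 × 0.8107 = 3.511 m³/s

3.51 m³/s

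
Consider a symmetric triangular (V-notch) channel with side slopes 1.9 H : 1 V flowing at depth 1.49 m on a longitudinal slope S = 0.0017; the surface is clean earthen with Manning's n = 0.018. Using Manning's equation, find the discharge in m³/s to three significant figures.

A = z·y² = 1.9×1.49² = 4.218 m²
P = 2y√(1+z²) = 2×1.49×√(1+1.9²) = 6.398 m
R = A/P = 4.218/6.398 = 0.6593 m
Q = (1/n)·A·R^(2/3)·S^(1/2) = (1/0.018) × 4.218 × 0.6593^(2/3) × 0.0017^(1/2) = 7.319 m³/s

7.32 m³/s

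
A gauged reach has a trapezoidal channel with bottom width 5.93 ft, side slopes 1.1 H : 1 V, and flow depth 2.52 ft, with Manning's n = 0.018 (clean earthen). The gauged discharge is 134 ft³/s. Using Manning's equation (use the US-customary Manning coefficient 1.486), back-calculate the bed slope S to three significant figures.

A = (b + z·y)·y = (5.93 + 1.1×2.52)×2.52 = 21.93 ft²
P = b + 2y√(1+z²) = 5.93 + 2×2.52×√(1+1.1²) = 13.42 ft
R = A/P = 21.93/13.42 = 1.634 ft
S = (Q·n / (1.486·A·R^(2/3)))² = (134×0.018 / (1.486×21.93×1.387))² = 0.002847

0.00285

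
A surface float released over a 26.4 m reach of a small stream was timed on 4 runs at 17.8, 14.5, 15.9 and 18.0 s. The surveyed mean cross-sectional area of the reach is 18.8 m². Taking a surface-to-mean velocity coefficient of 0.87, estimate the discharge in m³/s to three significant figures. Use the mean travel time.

26.1 m³/s

t̄ = (17.8 + 14.5 + 15.9 + 18.0) / 4 = 16.55 s
v_surface = L / t̄ = 26.4 / 16.55 = 1.595 m/s
v_mean = 0.87 × 1.595 = 1.388 m/s
Q = A × v_mean = 18.8 × 1.388 = 26.09 m³/s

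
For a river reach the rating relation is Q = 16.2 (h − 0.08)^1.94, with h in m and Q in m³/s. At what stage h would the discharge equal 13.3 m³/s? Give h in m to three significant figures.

h − h₀ = (Q/C)^(1/b) = (13.3/16.2)^(1/1.94) = 0.9033 m
h = 0.08 + 0.9033 = 0.9833 m

0.983 m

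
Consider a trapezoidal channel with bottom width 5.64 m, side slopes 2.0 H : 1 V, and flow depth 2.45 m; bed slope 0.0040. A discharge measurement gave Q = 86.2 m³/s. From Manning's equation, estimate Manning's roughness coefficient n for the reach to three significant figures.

0.0254

A = (b + z·y)·y = (5.64 + 2.0×2.45)×2.45 = 25.82 m²
P = b + 2y√(1+z²) = 5.64 + 2×2.45×√(1+2.0²) = 16.60 m
R = A/P = 25.82/16.60 = 1.556 m
n = (1/Q)·A·R^(2/3)·S^(1/2) = (1/86.2) × 25.82 × 1.343 × 0.06325 = 0.02544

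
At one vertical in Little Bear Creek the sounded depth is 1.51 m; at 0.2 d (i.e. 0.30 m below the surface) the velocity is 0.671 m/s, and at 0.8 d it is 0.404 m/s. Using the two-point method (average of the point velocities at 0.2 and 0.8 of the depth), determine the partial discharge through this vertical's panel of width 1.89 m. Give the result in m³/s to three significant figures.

1.53 m³/s

v̄ = (0.671 + 0.404) / 2 = 0.5375 m/s
q = v̄ × d × w = 0.5375 × 1.51 × 1.89 = 1.534 m³/s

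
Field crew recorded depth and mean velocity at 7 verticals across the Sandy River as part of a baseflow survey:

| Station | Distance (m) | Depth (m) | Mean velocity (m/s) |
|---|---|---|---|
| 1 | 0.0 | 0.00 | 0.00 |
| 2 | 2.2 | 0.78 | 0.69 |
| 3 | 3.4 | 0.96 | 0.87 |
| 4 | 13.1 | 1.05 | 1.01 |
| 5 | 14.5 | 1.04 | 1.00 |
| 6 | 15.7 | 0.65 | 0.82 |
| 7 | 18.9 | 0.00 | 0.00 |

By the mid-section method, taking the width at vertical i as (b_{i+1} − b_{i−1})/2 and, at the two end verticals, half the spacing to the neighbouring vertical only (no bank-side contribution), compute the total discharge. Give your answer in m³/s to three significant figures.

13.9 m³/s

w_2 = (3.4 − 0.0)/2 = 1.7 m; q_2 = 0.69 × 0.78 × 1.7 = 0.9149 m³/s
w_3 = (13.1 − 2.2)/2 = 5.45 m; q_3 = 0.87 × 0.96 × 5.45 = 4.552 m³/s
w_4 = (14.5 − 3.4)/2 = 5.55 m; q_4 = 1.01 × 1.05 × 5.55 = 5.886 m³/s
w_5 = (15.7 − 13.1)/2 = 1.3 m; q_5 = 1.00 × 1.04 × 1.3 = 1.352 m³/s
w_6 = (18.9 − 14.5)/2 = 2.2 m; q_6 = 0.82 × 0.65 × 2.2 = 1.173 m³/s
Stations 1, 7 contribute zero (depth or velocity is 0).
Q = Σ qᵢ = 13.88 m³/s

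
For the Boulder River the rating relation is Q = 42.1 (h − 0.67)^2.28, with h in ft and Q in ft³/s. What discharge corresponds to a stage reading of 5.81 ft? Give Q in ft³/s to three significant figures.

1760 ft³/s

Q = 42.1 × (5.81 − 0.67)^2.28 = 42.1 × 5.14^2.28 = 1759 ft³/s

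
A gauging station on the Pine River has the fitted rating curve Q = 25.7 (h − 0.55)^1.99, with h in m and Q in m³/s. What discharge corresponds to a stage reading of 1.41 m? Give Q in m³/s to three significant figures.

19.0 m³/s

Q = 25.7 × (1.41 − 0.55)^1.99 = 25.7 × 0.86^1.99 = 19.04 m³/s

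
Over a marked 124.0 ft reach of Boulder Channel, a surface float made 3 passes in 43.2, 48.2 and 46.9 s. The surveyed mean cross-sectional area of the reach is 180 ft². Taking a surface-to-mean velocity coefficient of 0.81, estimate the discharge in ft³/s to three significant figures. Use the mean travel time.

t̄ = (43.2 + 48.2 + 46.9) / 3 = 46.1 s
v_surface = L / t̄ = 124.0 / 46.1 = 2.690 ft/s
v_mean = 0.81 × 2.690 = 2.179 ft/s
Q = A × v_mean = 180 × 2.179 = 392.2 ft³/s

392 ft³/s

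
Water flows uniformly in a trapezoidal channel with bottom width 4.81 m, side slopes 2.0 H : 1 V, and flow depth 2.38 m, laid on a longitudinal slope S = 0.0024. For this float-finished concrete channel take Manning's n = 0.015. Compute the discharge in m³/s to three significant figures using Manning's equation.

96.3 m³/s

A = (b + z·y)·y = (4.81 + 2.0×2.38)×2.38 = 22.78 m²
P = b + 2y√(1+z²) = 4.81 + 2×2.38×√(1+2.0²) = 15.45 m
R = A/P = 22.78/15.45 = 1.474 m
Q = (1/n)·A·R^(2/3)·S^(1/2) = (1/0.015) × 22.78 × 1.474^(2/3) × 0.0024^(1/2) = 96.34 m³/s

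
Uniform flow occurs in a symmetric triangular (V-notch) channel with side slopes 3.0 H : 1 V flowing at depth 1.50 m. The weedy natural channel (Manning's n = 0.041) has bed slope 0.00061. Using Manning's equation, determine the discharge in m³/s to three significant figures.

A = z·y² = 3.0×1.50² = 6.750 m²
P = 2y√(1+z²) = 2×1.50×√(1+3.0²) = 9.487 m
R = A/P = 6.750/9.487 = 0.7115 m
Q = (1/n)·A·R^(2/3)·S^(1/2) = (1/0.041) × 6.750 × 0.7115^(2/3) × 0.00061^(1/2) = 3.241 m³/s

3.24 m³/s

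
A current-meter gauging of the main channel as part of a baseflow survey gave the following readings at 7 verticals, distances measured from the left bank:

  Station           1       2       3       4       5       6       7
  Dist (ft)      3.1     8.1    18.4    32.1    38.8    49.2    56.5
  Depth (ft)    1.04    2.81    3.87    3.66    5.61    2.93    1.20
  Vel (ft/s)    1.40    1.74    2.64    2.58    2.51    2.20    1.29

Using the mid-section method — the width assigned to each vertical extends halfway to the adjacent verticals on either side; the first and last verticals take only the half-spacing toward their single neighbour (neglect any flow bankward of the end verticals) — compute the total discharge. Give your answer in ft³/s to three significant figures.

443 ft³/s

w_1 = (8.1 − 3.1)/2 = 2.5 ft; q_1 = 1.40 × 1.04 × 2.5 = 3.640 ft³/s
w_2 = (18.4 − 3.1)/2 = 7.65 ft; q_2 = 1.74 × 2.81 × 7.65 = 37.40 ft³/s
w_3 = (32.1 − 8.1)/2 = 12 ft; q_3 = 2.64 × 3.87 × 12 = 122.6 ft³/s
w_4 = (38.8 − 18.4)/2 = 10.2 ft; q_4 = 2.58 × 3.66 × 10.2 = 96.32 ft³/s
w_5 = (49.2 − 32.1)/2 = 8.55 ft; q_5 = 2.51 × 5.61 × 8.55 = 120.4 ft³/s
w_6 = (56.5 − 38.8)/2 = 8.85 ft; q_6 = 2.20 × 2.93 × 8.85 = 57.05 ft³/s
w_7 = (56.5 − 49.2)/2 = 3.65 ft; q_7 = 1.29 × 1.20 × 3.65 = 5.650 ft³/s
Q = Σ qᵢ = 443.1 ft³/s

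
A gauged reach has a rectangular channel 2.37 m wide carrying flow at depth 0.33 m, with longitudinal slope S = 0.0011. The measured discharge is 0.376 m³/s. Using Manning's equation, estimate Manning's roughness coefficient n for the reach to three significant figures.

A = b·y = 2.37 × 0.33 = 0.7821 m²
P = b + 2y = 2.37 + 2×0.33 = 3.030 m
R = A/P = 0.7821/3.030 = 0.2581 m
n = (1/Q)·A·R^(2/3)·S^(1/2) = (1/0.376) × 0.7821 × 0.4054 × 0.03317 = 0.02797

0.0280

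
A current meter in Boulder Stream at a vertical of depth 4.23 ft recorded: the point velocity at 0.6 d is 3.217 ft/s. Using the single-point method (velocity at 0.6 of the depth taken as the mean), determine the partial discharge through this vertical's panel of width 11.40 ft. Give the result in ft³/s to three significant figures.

155 ft³/s

v̄ = v₀.₆ = 3.217 ft/s
q = v̄ × d × w = 3.217 × 4.23 × 11.40 = 155.1 ft³/s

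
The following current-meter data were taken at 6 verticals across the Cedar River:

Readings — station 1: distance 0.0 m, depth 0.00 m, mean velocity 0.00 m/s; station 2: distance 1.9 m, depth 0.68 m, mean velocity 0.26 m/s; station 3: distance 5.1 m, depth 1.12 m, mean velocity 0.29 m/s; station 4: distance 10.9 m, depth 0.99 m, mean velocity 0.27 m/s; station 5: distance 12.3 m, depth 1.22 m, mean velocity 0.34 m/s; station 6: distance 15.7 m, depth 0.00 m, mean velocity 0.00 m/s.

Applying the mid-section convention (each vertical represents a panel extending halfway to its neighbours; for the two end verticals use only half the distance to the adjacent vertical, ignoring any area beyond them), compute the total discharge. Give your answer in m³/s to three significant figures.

w_2 = (5.1 − 0.0)/2 = 2.55 m; q_2 = 0.26 × 0.68 × 2.55 = 0.4508 m³/s
w_3 = (10.9 − 1.9)/2 = 4.5 m; q_3 = 0.29 × 1.12 × 4.5 = 1.462 m³/s
w_4 = (12.3 − 5.1)/2 = 3.6 m; q_4 = 0.27 × 0.99 × 3.6 = 0.9623 m³/s
w_5 = (15.7 − 10.9)/2 = 2.4 m; q_5 = 0.34 × 1.22 × 2.4 = 0.9955 m³/s
Stations 1, 6 contribute zero (depth or velocity is 0).
Q = Σ qᵢ = 3.870 m³/s

3.87 m³/s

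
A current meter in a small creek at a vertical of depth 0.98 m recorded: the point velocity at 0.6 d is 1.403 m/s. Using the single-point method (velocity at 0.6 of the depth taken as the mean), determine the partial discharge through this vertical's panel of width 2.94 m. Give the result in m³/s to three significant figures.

v̄ = v₀.₆ = 1.403 m/s
q = v̄ × d × w = 1.403 × 0.98 × 2.94 = 4.042 m³/s

4.04 m³/s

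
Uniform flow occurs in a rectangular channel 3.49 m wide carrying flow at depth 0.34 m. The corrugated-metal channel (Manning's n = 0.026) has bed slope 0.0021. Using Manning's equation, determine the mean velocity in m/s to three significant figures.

0.763 m/s

A = b·y = 3.49 × 0.34 = 1.187 m²
P = b + 2y = 3.49 + 2×0.34 = 4.170 m
R = A/P = 1.187/4.170 = 0.2846 m
Q = (1/n)·A·R^(2/3)·S^(1/2) = (1/0.026) × 1.187 × 0.2846^(2/3) × 0.0021^(1/2) = 0.9048 m³/s
V = Q/A = 0.9048/1.187 = 0.7625 m/s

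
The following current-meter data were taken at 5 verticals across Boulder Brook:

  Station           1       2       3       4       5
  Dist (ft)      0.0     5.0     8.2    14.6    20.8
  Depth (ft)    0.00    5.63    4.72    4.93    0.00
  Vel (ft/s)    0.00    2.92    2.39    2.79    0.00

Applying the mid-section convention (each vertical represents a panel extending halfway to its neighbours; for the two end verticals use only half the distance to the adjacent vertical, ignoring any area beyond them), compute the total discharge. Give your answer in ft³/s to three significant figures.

w_2 = (8.2 − 0.0)/2 = 4.1 ft; q_2 = 2.92 × 5.63 × 4.1 = 67.40 ft³/s
w_3 = (14.6 − 5.0)/2 = 4.8 ft; q_3 = 2.39 × 4.72 × 4.8 = 54.15 ft³/s
w_4 = (20.8 − 8.2)/2 = 6.3 ft; q_4 = 2.79 × 4.93 × 6.3 = 86.65 ft³/s
Stations 1, 5 contribute zero (depth or velocity is 0).
Q = Σ qᵢ = 208.2 ft³/s

208 ft³/s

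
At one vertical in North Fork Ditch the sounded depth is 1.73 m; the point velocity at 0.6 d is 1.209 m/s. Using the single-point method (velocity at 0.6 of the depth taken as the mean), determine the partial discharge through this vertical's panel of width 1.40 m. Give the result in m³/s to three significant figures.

2.93 m³/s

v̄ = v₀.₆ = 1.209 m/s
q = v̄ × d × w = 1.209 × 1.73 × 1.40 = 2.928 m³/s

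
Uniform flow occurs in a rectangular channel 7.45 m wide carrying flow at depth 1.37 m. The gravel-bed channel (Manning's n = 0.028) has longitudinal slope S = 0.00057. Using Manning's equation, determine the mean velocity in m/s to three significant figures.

A = b·y = 7.45 × 1.37 = 10.21 m²
P = b + 2y = 7.45 + 2×1.37 = 10.19 m
R = A/P = 10.21/10.19 = 1.002 m
Q = (1/n)·A·R^(2/3)·S^(1/2) = (1/0.028) × 10.21 × 1.002^(2/3) × 0.00057^(1/2) = 8.712 m³/s
V = Q/A = 8.712/10.21 = 0.8536 m/s

0.854 m/s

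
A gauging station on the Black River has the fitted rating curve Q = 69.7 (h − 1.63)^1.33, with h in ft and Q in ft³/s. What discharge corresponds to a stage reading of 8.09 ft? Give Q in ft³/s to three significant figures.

Q = 69.7 × (8.09 − 1.63)^1.33 = 69.7 × 6.46^1.33 = 833.4 ft³/s

833 ft³/s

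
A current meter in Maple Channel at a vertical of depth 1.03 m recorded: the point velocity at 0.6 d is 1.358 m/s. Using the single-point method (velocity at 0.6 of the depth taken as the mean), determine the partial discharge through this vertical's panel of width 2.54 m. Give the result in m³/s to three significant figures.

v̄ = v₀.₆ = 1.358 m/s
q = v̄ × d × w = 1.358 × 1.03 × 2.54 = 3.553 m³/s

3.55 m³/s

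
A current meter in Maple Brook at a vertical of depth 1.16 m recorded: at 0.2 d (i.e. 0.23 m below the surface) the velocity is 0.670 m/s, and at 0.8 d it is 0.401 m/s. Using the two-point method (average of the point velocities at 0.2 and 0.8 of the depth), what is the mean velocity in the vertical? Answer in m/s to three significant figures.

0.536 m/s

v̄ = (0.670 + 0.401) / 2 = 0.5355 m/s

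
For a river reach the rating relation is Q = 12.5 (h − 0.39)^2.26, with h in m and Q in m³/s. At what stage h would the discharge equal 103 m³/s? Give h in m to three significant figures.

2.93 m

h − h₀ = (Q/C)^(1/b) = (103/12.5)^(1/2.26) = 2.543 m
h = 0.39 + 2.543 = 2.933 m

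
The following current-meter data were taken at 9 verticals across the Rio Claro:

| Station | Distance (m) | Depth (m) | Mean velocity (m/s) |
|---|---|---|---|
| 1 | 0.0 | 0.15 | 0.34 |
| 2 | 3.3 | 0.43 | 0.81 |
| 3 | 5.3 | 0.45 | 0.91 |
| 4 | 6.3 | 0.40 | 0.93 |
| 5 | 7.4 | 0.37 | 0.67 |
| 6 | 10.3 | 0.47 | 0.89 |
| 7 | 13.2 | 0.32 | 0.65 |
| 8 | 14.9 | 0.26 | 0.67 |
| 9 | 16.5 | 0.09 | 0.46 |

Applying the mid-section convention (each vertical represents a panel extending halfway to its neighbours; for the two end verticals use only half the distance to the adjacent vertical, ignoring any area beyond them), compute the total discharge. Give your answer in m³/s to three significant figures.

4.52 m³/s

w_1 = (3.3 − 0.0)/2 = 1.65 m; q_1 = 0.34 × 0.15 × 1.65 = 0.08415 m³/s
w_2 = (5.3 − 0.0)/2 = 2.65 m; q_2 = 0.81 × 0.43 × 2.65 = 0.9230 m³/s
w_3 = (6.3 − 3.3)/2 = 1.5 m; q_3 = 0.91 × 0.45 × 1.5 = 0.6143 m³/s
w_4 = (7.4 − 5.3)/2 = 1.05 m; q_4 = 0.93 × 0.40 × 1.05 = 0.3906 m³/s
w_5 = (10.3 − 6.3)/2 = 2 m; q_5 = 0.67 × 0.37 × 2 = 0.4958 m³/s
w_6 = (13.2 − 7.4)/2 = 2.9 m; q_6 = 0.89 × 0.47 × 2.9 = 1.213 m³/s
w_7 = (14.9 − 10.3)/2 = 2.3 m; q_7 = 0.65 × 0.32 × 2.3 = 0.4784 m³/s
w_8 = (16.5 − 13.2)/2 = 1.65 m; q_8 = 0.67 × 0.26 × 1.65 = 0.2874 m³/s
w_9 = (16.5 − 14.9)/2 = 0.8 m; q_9 = 0.46 × 0.09 × 0.8 = 0.03312 m³/s
Q = Σ qᵢ = 4.520 m³/s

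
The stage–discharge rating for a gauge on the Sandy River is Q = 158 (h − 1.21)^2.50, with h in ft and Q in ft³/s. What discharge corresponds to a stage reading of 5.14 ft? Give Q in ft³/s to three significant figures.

4840 ft³/s

Q = 158 × (5.14 − 1.21)^2.50 = 158 × 3.93^2.50 = 4838 ft³/s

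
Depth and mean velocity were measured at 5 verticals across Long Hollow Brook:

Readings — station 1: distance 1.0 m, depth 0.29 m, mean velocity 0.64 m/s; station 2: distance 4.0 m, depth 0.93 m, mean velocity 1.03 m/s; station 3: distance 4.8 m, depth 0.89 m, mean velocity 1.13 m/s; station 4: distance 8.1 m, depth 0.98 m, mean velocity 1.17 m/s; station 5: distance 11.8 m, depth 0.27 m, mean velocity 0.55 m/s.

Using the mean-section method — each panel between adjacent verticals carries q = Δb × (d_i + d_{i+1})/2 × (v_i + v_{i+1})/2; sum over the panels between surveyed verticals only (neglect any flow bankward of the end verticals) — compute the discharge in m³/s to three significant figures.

7.85 m³/s

Panel 1-2: Δb = 3 m, d̄ = (0.29+0.93)/2 = 0.61, v̄ = (0.64+1.03)/2 = 0.835 → q = 3×0.61×0.835 = 1.528 m³/s
Panel 2-3: Δb = 0.8 m, d̄ = (0.93+0.89)/2 = 0.91, v̄ = (1.03+1.13)/2 = 1.08 → q = 0.8×0.91×1.08 = 0.7862 m³/s
Panel 3-4: Δb = 3.3 m, d̄ = (0.89+0.98)/2 = 0.935, v̄ = (1.13+1.17)/2 = 1.15 → q = 3.3×0.935×1.15 = 3.548 m³/s
Panel 4-5: Δb = 3.7 m, d̄ = (0.98+0.27)/2 = 0.625, v̄ = (1.17+0.55)/2 = 0.86 → q = 3.7×0.625×0.86 = 1.989 m³/s
Q = Σ q = 7.851 m³/s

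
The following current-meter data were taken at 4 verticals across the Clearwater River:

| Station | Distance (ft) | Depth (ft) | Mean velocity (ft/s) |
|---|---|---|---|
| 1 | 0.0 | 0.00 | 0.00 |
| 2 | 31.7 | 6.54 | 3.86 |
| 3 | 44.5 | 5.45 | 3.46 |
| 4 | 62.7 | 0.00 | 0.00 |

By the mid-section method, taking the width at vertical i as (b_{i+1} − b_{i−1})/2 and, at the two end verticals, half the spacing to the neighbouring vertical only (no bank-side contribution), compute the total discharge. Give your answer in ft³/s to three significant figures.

854 ft³/s

w_2 = (44.5 − 0.0)/2 = 22.25 ft; q_2 = 3.86 × 6.54 × 22.25 = 561.7 ft³/s
w_3 = (62.7 − 31.7)/2 = 15.5 ft; q_3 = 3.46 × 5.45 × 15.5 = 292.3 ft³/s
Stations 1, 4 contribute zero (depth or velocity is 0).
Q = Σ qᵢ = 854.0 ft³/s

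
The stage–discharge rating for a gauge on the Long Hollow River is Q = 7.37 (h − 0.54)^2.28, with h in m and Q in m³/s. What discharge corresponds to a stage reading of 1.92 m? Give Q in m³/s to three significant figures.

Q = 7.37 × (1.92 − 0.54)^2.28 = 7.37 × 1.38^2.28 = 15.36 m³/s

15.4 m³/s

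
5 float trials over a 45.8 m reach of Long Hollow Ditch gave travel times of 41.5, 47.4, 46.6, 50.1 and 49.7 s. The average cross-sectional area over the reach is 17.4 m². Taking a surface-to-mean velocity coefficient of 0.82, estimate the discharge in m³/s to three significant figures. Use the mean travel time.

13.9 m³/s

t̄ = (41.5 + 47.4 + 46.6 + 50.1 + 49.7) / 5 = 47.06 s
v_surface = L / t̄ = 45.8 / 47.06 = 0.9732 m/s
v_mean = 0.82 × 0.9732 = 0.7980 m/s
Q = A × v_mean = 17.4 × 0.7980 = 13.89 m³/s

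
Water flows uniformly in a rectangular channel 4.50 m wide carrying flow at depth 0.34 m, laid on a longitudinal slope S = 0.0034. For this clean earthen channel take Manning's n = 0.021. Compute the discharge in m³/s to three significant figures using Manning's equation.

A = b·y = 4.50 × 0.34 = 1.530 m²
P = b + 2y = 4.50 + 2×0.34 = 5.180 m
R = A/P = 1.530/5.180 = 0.2954 m
Q = (1/n)·A·R^(2/3)·S^(1/2) = (1/0.021) × 1.530 × 0.2954^(2/3) × 0.0034^(1/2) = 1.884 m³/s

1.88 m³/s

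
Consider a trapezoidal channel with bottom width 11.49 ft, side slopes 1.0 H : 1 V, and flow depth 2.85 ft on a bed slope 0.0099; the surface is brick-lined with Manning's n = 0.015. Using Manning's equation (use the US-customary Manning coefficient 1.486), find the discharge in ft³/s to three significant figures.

659 ft³/s

A = (b + z·y)·y = (11.49 + 1.0×2.85)×2.85 = 40.87 ft²
P = b + 2y√(1+z²) = 11.49 + 2×2.85×√(1+1.0²) = 19.55 ft
R = A/P = 40.87/19.55 = 2.090 ft
Q = (1.486/n)·A·R^(2/3)·S^(1/2) = (1.486/0.015) × 40.87 × 2.090^(2/3) × 0.0099^(1/2) = 658.6 ft³/s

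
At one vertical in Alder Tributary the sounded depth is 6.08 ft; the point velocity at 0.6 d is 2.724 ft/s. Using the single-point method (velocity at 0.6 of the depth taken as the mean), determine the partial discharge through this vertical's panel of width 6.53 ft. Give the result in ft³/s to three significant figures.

108 ft³/s

v̄ = v₀.₆ = 2.724 ft/s
q = v̄ × d × w = 2.724 × 6.08 × 6.53 = 108.1 ft³/s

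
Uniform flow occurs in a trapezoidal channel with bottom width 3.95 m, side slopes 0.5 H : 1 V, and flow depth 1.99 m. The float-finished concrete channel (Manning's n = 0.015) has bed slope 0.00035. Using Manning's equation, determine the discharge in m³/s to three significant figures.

13.6 m³/s

A = (b + z·y)·y = (3.95 + 0.5×1.99)×1.99 = 9.841 m²
P = b + 2y√(1+z²) = 3.95 + 2×1.99×√(1+0.5²) = 8.400 m
R = A/P = 9.841/8.400 = 1.172 m
Q = (1/n)·A·R^(2/3)·S^(1/2) = (1/0.015) × 9.841 × 1.172^(2/3) × 0.00035^(1/2) = 13.64 m³/s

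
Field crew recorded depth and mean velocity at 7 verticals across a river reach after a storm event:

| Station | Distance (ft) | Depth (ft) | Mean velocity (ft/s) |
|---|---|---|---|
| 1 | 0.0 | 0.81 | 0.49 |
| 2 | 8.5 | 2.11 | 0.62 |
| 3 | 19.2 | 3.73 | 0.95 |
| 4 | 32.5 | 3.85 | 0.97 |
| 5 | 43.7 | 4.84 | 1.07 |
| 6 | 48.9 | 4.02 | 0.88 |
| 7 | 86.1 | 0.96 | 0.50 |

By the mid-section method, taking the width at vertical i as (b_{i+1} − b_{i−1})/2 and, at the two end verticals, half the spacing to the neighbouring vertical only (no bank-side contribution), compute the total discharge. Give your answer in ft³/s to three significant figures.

229 ft³/s

w_1 = (8.5 − 0.0)/2 = 4.25 ft; q_1 = 0.49 × 0.81 × 4.25 = 1.687 ft³/s
w_2 = (19.2 − 0.0)/2 = 9.6 ft; q_2 = 0.62 × 2.11 × 9.6 = 12.56 ft³/s
w_3 = (32.5 − 8.5)/2 = 12 ft; q_3 = 0.95 × 3.73 × 12 = 42.52 ft³/s
w_4 = (43.7 − 19.2)/2 = 12.25 ft; q_4 = 0.97 × 3.85 × 12.25 = 45.75 ft³/s
w_5 = (48.9 − 32.5)/2 = 8.2 ft; q_5 = 1.07 × 4.84 × 8.2 = 42.47 ft³/s
w_6 = (86.1 − 43.7)/2 = 21.2 ft; q_6 = 0.88 × 4.02 × 21.2 = 75.00 ft³/s
w_7 = (86.1 − 48.9)/2 = 18.6 ft; q_7 = 0.50 × 0.96 × 18.6 = 8.928 ft³/s
Q = Σ qᵢ = 228.9 ft³/s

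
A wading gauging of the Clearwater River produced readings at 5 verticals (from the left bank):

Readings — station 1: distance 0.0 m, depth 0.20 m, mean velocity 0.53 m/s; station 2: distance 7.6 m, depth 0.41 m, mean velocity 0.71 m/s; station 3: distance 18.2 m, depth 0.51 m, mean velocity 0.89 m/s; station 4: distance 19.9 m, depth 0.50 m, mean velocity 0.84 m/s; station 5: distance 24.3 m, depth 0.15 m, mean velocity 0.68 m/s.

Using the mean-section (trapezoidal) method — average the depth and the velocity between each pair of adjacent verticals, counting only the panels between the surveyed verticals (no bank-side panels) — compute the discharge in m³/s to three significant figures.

Panel 1-2: Δb = 7.6 m, d̄ = (0.20+0.41)/2 = 0.305, v̄ = (0.53+0.71)/2 = 0.62 → q = 7.6×0.305×0.62 = 1.437 m³/s
Panel 2-3: Δb = 10.6 m, d̄ = (0.41+0.51)/2 = 0.46, v̄ = (0.71+0.89)/2 = 0.8 → q = 10.6×0.46×0.8 = 3.901 m³/s
Panel 3-4: Δb = 1.7 m, d̄ = (0.51+0.50)/2 = 0.505, v̄ = (0.89+0.84)/2 = 0.865 → q = 1.7×0.505×0.865 = 0.7426 m³/s
Panel 4-5: Δb = 4.4 m, d̄ = (0.50+0.15)/2 = 0.325, v̄ = (0.84+0.68)/2 = 0.76 → q = 4.4×0.325×0.76 = 1.087 m³/s
Q = Σ q = 7.167 m³/s

7.17 m³/s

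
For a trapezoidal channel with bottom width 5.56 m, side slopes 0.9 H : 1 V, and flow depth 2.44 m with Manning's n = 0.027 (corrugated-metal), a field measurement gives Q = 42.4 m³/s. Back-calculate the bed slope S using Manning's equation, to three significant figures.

A = (b + z·y)·y = (5.56 + 0.9×2.44)×2.44 = 18.92 m²
P = b + 2y√(1+z²) = 5.56 + 2×2.44×√(1+0.9²) = 12.13 m
R = A/P = 18.92/12.13 = 1.561 m
S = (Q·n / (1·A·R^(2/3)))² = (42.4×0.027 / (1×18.92×1.346))² = 0.002021

0.00202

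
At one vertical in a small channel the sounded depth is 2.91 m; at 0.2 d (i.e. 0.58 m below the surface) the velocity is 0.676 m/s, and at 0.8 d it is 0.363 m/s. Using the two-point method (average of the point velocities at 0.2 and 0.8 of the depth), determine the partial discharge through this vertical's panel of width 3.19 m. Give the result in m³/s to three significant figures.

v̄ = (0.676 + 0.363) / 2 = 0.5195 m/s
q = v̄ × d × w = 0.5195 × 2.91 × 3.19 = 4.822 m³/s

4.82 m³/s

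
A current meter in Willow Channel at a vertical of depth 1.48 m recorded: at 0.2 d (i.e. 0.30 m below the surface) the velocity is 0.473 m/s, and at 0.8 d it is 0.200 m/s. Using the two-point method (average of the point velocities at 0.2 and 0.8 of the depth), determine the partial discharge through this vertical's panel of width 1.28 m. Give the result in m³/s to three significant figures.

0.637 m³/s

v̄ = (0.473 + 0.200) / 2 = 0.3365 m/s
q = v̄ × d × w = 0.3365 × 1.48 × 1.28 = 0.6375 m³/s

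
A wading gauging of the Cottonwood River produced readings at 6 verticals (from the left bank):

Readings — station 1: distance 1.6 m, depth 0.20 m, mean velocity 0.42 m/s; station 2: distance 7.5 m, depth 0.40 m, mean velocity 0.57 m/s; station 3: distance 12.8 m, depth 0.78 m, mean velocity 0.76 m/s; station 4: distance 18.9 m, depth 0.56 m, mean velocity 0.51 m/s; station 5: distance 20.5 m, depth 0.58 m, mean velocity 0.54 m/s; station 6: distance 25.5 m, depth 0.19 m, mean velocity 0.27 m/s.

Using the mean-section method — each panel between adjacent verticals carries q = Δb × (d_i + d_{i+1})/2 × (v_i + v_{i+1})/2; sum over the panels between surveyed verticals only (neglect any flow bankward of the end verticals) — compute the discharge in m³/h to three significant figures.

24500 m³/h

Panel 1-2: Δb = 5.9 m, d̄ = (0.20+0.40)/2 = 0.3, v̄ = (0.42+0.57)/2 = 0.495 → q = 5.9×0.3×0.495 = 0.8762 m³/s
Panel 2-3: Δb = 5.3 m, d̄ = (0.40+0.78)/2 = 0.59, v̄ = (0.57+0.76)/2 = 0.665 → q = 5.3×0.59×0.665 = 2.079 m³/s
Panel 3-4: Δb = 6.1 m, d̄ = (0.78+0.56)/2 = 0.67, v̄ = (0.76+0.51)/2 = 0.635 → q = 6.1×0.67×0.635 = 2.595 m³/s
Panel 4-5: Δb = 1.6 m, d̄ = (0.56+0.58)/2 = 0.57, v̄ = (0.51+0.54)/2 = 0.525 → q = 1.6×0.57×0.525 = 0.4788 m³/s
Panel 5-6: Δb = 5 m, d̄ = (0.58+0.19)/2 = 0.385, v̄ = (0.54+0.27)/2 = 0.405 → q = 5×0.385×0.405 = 0.7796 m³/s
Q = Σ q = 6.809 m³/s
= 6.809 × 3600 = 24510 m³/h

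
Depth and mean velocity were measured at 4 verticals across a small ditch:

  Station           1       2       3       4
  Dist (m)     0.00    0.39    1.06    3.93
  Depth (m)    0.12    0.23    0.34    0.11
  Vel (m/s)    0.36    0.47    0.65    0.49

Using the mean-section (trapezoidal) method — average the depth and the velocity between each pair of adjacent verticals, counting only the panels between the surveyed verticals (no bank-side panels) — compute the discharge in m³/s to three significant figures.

Panel 1-2: Δb = 0.39 m, d̄ = (0.12+0.23)/2 = 0.175, v̄ = (0.36+0.47)/2 = 0.415 → q = 0.39×0.175×0.415 = 0.02832 m³/s
Panel 2-3: Δb = 0.67 m, d̄ = (0.23+0.34)/2 = 0.285, v̄ = (0.47+0.65)/2 = 0.56 → q = 0.67×0.285×0.56 = 0.1069 m³/s
Panel 3-4: Δb = 2.87 m, d̄ = (0.34+0.11)/2 = 0.225, v̄ = (0.65+0.49)/2 = 0.57 → q = 2.87×0.225×0.57 = 0.3681 m³/s
Q = Σ q = 0.5033 m³/s

0.503 m³/s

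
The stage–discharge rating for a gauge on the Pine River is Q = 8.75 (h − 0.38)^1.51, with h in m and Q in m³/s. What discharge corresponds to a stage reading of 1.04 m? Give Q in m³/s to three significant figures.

4.67 m³/s

Q = 8.75 × (1.04 − 0.38)^1.51 = 8.75 × 0.66^1.51 = 4.672 m³/s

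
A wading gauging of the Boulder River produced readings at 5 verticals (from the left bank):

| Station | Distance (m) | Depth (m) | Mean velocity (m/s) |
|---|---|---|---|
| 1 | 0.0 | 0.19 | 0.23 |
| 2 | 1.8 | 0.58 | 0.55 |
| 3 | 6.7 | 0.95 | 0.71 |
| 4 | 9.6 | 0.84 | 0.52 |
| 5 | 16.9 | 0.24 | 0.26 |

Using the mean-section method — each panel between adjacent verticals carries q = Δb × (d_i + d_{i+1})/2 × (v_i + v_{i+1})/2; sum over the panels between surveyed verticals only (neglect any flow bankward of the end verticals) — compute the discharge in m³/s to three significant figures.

5.77 m³/s

Panel 1-2: Δb = 1.8 m, d̄ = (0.19+0.58)/2 = 0.385, v̄ = (0.23+0.55)/2 = 0.39 → q = 1.8×0.385×0.39 = 0.2703 m³/s
Panel 2-3: Δb = 4.9 m, d̄ = (0.58+0.95)/2 = 0.765, v̄ = (0.55+0.71)/2 = 0.63 → q = 4.9×0.765×0.63 = 2.362 m³/s
Panel 3-4: Δb = 2.9 m, d̄ = (0.95+0.84)/2 = 0.895, v̄ = (0.71+0.52)/2 = 0.615 → q = 2.9×0.895×0.615 = 1.596 m³/s
Panel 4-5: Δb = 7.3 m, d̄ = (0.84+0.24)/2 = 0.54, v̄ = (0.52+0.26)/2 = 0.39 → q = 7.3×0.54×0.39 = 1.537 m³/s
Q = Σ q = 5.765 m³/s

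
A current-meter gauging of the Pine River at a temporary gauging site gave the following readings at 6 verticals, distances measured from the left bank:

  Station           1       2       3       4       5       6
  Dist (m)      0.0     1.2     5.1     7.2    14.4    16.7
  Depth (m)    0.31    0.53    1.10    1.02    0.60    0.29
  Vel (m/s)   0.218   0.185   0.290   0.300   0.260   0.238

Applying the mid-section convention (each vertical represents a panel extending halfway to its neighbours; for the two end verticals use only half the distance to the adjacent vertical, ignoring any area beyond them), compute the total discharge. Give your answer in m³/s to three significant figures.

w_1 = (1.2 − 0.0)/2 = 0.6 m; q_1 = 0.218 × 0.31 × 0.6 = 0.04055 m³/s
w_2 = (5.1 − 0.0)/2 = 2.55 m; q_2 = 0.185 × 0.53 × 2.55 = 0.2500 m³/s
w_3 = (7.2 − 1.2)/2 = 3 m; q_3 = 0.290 × 1.10 × 3 = 0.9570 m³/s
w_4 = (14.4 − 5.1)/2 = 4.65 m; q_4 = 0.300 × 1.02 × 4.65 = 1.423 m³/s
w_5 = (16.7 − 7.2)/2 = 4.75 m; q_5 = 0.260 × 0.60 × 4.75 = 0.7410 m³/s
w_6 = (16.7 − 14.4)/2 = 1.15 m; q_6 = 0.238 × 0.29 × 1.15 = 0.07937 m³/s
Q = Σ qᵢ = 3.491 m³/s

3.49 m³/s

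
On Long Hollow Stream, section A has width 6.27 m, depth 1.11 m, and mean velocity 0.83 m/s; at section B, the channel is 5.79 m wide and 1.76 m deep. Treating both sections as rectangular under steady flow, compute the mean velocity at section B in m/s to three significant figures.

Q = A₁V₁ = (6.27×1.11) × 0.83 = 5.777 m³/s
A₂ = 5.79 × 1.76 = 10.19 m²
V₂ = Q/A₂ = 5.777/10.19 = 0.5669 m/s

0.567 m/s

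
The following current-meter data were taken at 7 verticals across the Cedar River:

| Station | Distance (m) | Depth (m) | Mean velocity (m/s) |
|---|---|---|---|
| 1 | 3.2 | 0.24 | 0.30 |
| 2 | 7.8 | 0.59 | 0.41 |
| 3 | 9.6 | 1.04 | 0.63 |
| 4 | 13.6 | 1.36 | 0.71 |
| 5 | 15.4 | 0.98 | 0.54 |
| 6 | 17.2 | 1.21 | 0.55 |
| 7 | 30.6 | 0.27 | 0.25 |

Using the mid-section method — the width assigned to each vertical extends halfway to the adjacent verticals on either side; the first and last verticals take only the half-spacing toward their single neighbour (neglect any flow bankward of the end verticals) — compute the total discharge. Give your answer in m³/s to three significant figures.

12.1 m³/s

w_1 = (7.8 − 3.2)/2 = 2.3 m; q_1 = 0.30 × 0.24 × 2.3 = 0.1656 m³/s
w_2 = (9.6 − 3.2)/2 = 3.2 m; q_2 = 0.41 × 0.59 × 3.2 = 0.7741 m³/s
w_3 = (13.6 − 7.8)/2 = 2.9 m; q_3 = 0.63 × 1.04 × 2.9 = 1.900 m³/s
w_4 = (15.4 − 9.6)/2 = 2.9 m; q_4 = 0.71 × 1.36 × 2.9 = 2.800 m³/s
w_5 = (17.2 − 13.6)/2 = 1.8 m; q_5 = 0.54 × 0.98 × 1.8 = 0.9526 m³/s
w_6 = (30.6 − 15.4)/2 = 7.6 m; q_6 = 0.55 × 1.21 × 7.6 = 5.058 m³/s
w_7 = (30.6 − 17.2)/2 = 6.7 m; q_7 = 0.25 × 0.27 × 6.7 = 0.4523 m³/s
Q = Σ qᵢ = 12.10 m³/s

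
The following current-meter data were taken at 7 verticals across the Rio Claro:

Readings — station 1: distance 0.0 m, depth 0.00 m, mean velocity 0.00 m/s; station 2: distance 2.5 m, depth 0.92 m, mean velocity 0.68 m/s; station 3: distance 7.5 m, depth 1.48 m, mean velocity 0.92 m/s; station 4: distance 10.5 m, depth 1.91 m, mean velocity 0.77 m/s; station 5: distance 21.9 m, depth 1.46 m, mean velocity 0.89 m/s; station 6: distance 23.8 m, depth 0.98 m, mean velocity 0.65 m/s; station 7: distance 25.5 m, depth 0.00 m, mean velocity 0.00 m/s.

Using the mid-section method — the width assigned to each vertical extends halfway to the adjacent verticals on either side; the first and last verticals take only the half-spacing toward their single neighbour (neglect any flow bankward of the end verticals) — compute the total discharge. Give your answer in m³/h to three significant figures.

101000 m³/h

w_2 = (7.5 − 0.0)/2 = 3.75 m; q_2 = 0.68 × 0.92 × 3.75 = 2.346 m³/s
w_3 = (10.5 − 2.5)/2 = 4 m; q_3 = 0.92 × 1.48 × 4 = 5.446 m³/s
w_4 = (21.9 − 7.5)/2 = 7.2 m; q_4 = 0.77 × 1.91 × 7.2 = 10.59 m³/s
w_5 = (23.8 − 10.5)/2 = 6.65 m; q_5 = 0.89 × 1.46 × 6.65 = 8.641 m³/s
w_6 = (25.5 − 21.9)/2 = 1.8 m; q_6 = 0.65 × 0.98 × 1.8 = 1.147 m³/s
Stations 1, 7 contribute zero (depth or velocity is 0).
Q = Σ qᵢ = 28.17 m³/s
= 28.17 × 3600 = 101400 m³/h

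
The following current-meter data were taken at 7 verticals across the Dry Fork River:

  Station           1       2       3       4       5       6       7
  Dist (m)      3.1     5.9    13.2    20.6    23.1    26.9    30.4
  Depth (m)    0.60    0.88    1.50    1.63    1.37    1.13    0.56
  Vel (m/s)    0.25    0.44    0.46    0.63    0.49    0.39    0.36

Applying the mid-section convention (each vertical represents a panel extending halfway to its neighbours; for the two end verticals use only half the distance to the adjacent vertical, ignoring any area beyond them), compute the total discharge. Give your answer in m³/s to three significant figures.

16.4 m³/s

w_1 = (5.9 − 3.1)/2 = 1.4 m; q_1 = 0.25 × 0.60 × 1.4 = 0.2100 m³/s
w_2 = (13.2 − 3.1)/2 = 5.05 m; q_2 = 0.44 × 0.88 × 5.05 = 1.955 m³/s
w_3 = (20.6 − 5.9)/2 = 7.35 m; q_3 = 0.46 × 1.50 × 7.35 = 5.072 m³/s
w_4 = (23.1 − 13.2)/2 = 4.95 m; q_4 = 0.63 × 1.63 × 4.95 = 5.083 m³/s
w_5 = (26.9 − 20.6)/2 = 3.15 m; q_5 = 0.49 × 1.37 × 3.15 = 2.115 m³/s
w_6 = (30.4 − 23.1)/2 = 3.65 m; q_6 = 0.39 × 1.13 × 3.65 = 1.609 m³/s
w_7 = (30.4 − 26.9)/2 = 1.75 m; q_7 = 0.36 × 0.56 × 1.75 = 0.3528 m³/s
Q = Σ qᵢ = 16.40 m³/s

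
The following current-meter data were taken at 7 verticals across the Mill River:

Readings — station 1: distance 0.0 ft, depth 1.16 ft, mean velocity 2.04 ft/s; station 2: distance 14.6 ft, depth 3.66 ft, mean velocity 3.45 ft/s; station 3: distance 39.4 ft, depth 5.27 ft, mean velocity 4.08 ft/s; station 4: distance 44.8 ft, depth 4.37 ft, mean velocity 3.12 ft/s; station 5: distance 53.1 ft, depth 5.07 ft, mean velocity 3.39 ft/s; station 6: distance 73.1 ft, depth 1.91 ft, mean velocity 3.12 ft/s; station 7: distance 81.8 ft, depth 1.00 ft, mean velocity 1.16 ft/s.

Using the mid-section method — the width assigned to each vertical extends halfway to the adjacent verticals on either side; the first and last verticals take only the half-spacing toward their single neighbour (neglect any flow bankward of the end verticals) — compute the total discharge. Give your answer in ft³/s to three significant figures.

w_1 = (14.6 − 0.0)/2 = 7.3 ft; q_1 = 2.04 × 1.16 × 7.3 = 17.27 ft³/s
w_2 = (39.4 − 0.0)/2 = 19.7 ft; q_2 = 3.45 × 3.66 × 19.7 = 248.8 ft³/s
w_3 = (44.8 − 14.6)/2 = 15.1 ft; q_3 = 4.08 × 5.27 × 15.1 = 324.7 ft³/s
w_4 = (53.1 − 39.4)/2 = 6.85 ft; q_4 = 3.12 × 4.37 × 6.85 = 93.40 ft³/s
w_5 = (73.1 − 44.8)/2 = 14.15 ft; q_5 = 3.39 × 5.07 × 14.15 = 243.2 ft³/s
w_6 = (81.8 − 53.1)/2 = 14.35 ft; q_6 = 3.12 × 1.91 × 14.35 = 85.51 ft³/s
w_7 = (81.8 − 73.1)/2 = 4.35 ft; q_7 = 1.16 × 1.00 × 4.35 = 5.046 ft³/s
Q = Σ qᵢ = 1018 ft³/s

1020 ft³/s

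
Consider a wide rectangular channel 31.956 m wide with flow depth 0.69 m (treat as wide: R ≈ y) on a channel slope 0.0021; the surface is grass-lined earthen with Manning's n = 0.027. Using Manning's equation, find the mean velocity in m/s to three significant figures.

A = b·y = 31.956 × 0.69 = 22.05 m²
Wide channel: R ≈ y = 0.69 m
Q = (1/n)·A·R^(2/3)·S^(1/2) = (1/0.027) × 22.05 × 0.6900^(2/3) × 0.0021^(1/2) = 29.22 m³/s
V = Q/A = 29.22/22.05 = 1.325 m/s

1.33 m/s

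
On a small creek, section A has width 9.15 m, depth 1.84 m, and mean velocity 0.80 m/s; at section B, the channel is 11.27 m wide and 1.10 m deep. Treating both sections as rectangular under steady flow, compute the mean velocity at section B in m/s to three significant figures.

Q = A₁V₁ = (9.15×1.84) × 0.80 = 13.47 m³/s
A₂ = 11.27 × 1.10 = 12.40 m²
V₂ = Q/A₂ = 13.47/12.40 = 1.086 m/s

1.09 m/s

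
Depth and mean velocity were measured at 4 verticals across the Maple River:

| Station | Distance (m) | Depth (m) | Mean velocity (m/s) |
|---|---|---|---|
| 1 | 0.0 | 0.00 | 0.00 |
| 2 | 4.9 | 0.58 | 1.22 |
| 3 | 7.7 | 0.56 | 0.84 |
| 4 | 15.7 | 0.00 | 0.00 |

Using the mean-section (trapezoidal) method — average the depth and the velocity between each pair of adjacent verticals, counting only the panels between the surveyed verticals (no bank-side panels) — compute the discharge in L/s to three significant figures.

Panel 1-2: Δb = 4.9 m, d̄ = (0.00+0.58)/2 = 0.29, v̄ = (0.00+1.22)/2 = 0.61 → q = 4.9×0.29×0.61 = 0.8668 m³/s
Panel 2-3: Δb = 2.8 m, d̄ = (0.58+0.56)/2 = 0.57, v̄ = (1.22+0.84)/2 = 1.03 → q = 2.8×0.57×1.03 = 1.644 m³/s
Panel 3-4: Δb = 8 m, d̄ = (0.56+0.00)/2 = 0.28, v̄ = (0.84+0.00)/2 = 0.42 → q = 8×0.28×0.42 = 0.9408 m³/s
Q = Σ q = 3.451 m³/s
= 3.451 × 1000 = 3451 L/s

3450 L/s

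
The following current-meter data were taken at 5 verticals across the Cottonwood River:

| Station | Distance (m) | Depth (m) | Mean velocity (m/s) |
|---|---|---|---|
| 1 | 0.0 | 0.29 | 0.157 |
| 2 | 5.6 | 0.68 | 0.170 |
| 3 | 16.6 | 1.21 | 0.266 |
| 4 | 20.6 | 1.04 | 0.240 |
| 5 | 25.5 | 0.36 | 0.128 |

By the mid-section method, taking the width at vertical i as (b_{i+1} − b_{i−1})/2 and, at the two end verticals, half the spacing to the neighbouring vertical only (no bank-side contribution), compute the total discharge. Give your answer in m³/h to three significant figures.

17000 m³/h

w_1 = (5.6 − 0.0)/2 = 2.8 m; q_1 = 0.157 × 0.29 × 2.8 = 0.1275 m³/s
w_2 = (16.6 − 0.0)/2 = 8.3 m; q_2 = 0.170 × 0.68 × 8.3 = 0.9595 m³/s
w_3 = (20.6 − 5.6)/2 = 7.5 m; q_3 = 0.266 × 1.21 × 7.5 = 2.414 m³/s
w_4 = (25.5 − 16.6)/2 = 4.45 m; q_4 = 0.240 × 1.04 × 4.45 = 1.111 m³/s
w_5 = (25.5 − 20.6)/2 = 2.45 m; q_5 = 0.128 × 0.36 × 2.45 = 0.1129 m³/s
Q = Σ qᵢ = 4.725 m³/s
= 4.725 × 3600 = 17010 m³/h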